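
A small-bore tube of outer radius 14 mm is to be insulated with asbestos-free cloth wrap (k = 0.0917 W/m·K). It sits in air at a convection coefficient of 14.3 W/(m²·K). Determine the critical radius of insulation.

For a cylinder r_cr = k/h = 0.0917/14.3
r_cr = 6.41 mm; since the bare radius (14 mm) is above r_cr, any added insulation will reduce heat loss.

r_cr ≈ 6.41 mm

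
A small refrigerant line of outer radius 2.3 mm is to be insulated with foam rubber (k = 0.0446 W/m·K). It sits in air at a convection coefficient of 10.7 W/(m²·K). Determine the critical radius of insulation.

r_cr ≈ 4.17 mm

For a cylinder r_cr = k/h = 0.0446/10.7
r_cr = 4.17 mm; since the bare radius (2.3 mm) is below r_cr, adding a thin layer of insulation will *increase* heat loss.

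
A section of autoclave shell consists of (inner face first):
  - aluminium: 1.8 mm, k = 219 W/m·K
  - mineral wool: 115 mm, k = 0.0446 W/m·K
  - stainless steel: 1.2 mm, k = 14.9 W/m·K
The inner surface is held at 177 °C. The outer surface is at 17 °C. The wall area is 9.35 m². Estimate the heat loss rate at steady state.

Q ≈ 580 W

Thermal resistances in series:
R_aluminium = L/(kA) = 0.0018/(219×9.35) = 8.791×10^-7 K/W
R_mineral wool = L/(kA) = 0.115/(0.0446×9.35) = 0.2758 K/W
R_stainless steel = L/(kA) = 0.0012/(14.9×9.35) = 8.614×10^-6 K/W
R_total = 0.2758 K/W
Q = ΔT / R_total = 160 / 0.2758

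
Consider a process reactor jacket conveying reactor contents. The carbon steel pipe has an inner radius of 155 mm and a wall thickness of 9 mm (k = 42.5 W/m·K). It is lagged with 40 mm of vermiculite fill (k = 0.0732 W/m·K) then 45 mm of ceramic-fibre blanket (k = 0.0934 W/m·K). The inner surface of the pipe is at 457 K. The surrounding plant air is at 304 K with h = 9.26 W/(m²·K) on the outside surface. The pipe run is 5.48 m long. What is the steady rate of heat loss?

Cylindrical conduction, so R = ln(r₂/r₁)/(2πkL) per layer, in series:
R_carbon steel pipe wall = ln(164/155)/(2π×42.5×5.48) = 3.857×10^-5 K/W
R_vermiculite fill = ln(204/164)/(2π×0.0732×5.48) = 0.08659 K/W
R_ceramic-fibre blanket = ln(249/204)/(2π×0.0934×5.48) = 0.06198 K/W
R_outer film = 1/(h_o·2πr_oL) = 1/(9.26×2π×0.249×5.48) = 0.0126 K/W
R_total = 0.1612 K/W
Q = ΔT/R_total = 153/0.1612

Q ≈ 949 W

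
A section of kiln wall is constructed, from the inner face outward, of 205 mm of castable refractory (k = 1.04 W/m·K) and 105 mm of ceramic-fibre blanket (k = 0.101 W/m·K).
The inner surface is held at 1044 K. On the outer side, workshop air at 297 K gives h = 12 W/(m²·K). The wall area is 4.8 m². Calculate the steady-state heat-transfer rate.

Model the wall as resistances in series:
R_castable refractory = L/(kA) = 0.205/(1.04×4.8) = 0.04107 K/W
R_ceramic-fibre blanket = L/(kA) = 0.105/(0.101×4.8) = 0.2166 K/W
R_outer film = 1/(h_o·A) = 1/(12×4.8) = 0.01736 K/W
R_total = 0.275 K/W
Q = ΔT / R_total = 747 / 0.275

Q ≈ 2720 W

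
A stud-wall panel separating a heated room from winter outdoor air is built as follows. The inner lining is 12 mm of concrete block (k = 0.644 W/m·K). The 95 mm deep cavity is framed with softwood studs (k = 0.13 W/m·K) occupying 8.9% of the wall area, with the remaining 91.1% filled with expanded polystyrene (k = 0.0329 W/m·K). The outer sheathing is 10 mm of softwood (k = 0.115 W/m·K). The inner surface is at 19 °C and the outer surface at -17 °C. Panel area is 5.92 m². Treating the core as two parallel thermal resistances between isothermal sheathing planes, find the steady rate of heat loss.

Q ≈ 89.1 W

Sheathing layers in series; stud and cavity paths in parallel between them.
R_inner = 0.012/(0.644×5.92) = 0.003148 K/W
R_stud  = 0.095/(0.13×0.089×5.92) = 1.387 K/W
R_cav   = 0.095/(0.0329×0.911×5.92) = 0.5354 K/W
1/R_core = 1/R_stud + 1/R_cav → R_core = 0.3863 K/W
R_outer = 0.01/(0.115×5.92) = 0.01469 K/W
R_total = 0.4041 K/W
Q = ΔT/R_total = 36/0.4041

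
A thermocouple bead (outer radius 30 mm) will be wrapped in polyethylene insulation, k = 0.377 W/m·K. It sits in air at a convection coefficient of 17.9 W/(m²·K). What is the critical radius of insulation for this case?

For a sphere r_cr = 2k/h = 2×0.377/17.9
r_cr = 42.1 mm; since the bare radius (30 mm) is below r_cr, adding a thin layer of insulation will *increase* heat loss.

r_cr ≈ 42.1 mm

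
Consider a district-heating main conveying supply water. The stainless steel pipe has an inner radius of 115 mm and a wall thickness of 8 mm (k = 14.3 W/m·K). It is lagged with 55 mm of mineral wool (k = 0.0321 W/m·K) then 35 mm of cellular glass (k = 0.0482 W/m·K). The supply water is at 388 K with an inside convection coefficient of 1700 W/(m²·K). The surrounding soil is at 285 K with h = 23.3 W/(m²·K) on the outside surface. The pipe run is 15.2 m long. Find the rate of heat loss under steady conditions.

Treating each annulus and film as a series resistance:
R_inner film = 1/(h_i·2πr₁L) = 1/(1700×2π×0.115×15.2) = 5.356×10^-5 K/W
R_stainless steel pipe wall = ln(123/115)/(2π×14.3×15.2) = 4.924×10^-5 K/W
R_mineral wool = ln(178/123)/(2π×0.0321×15.2) = 0.1206 K/W
R_cellular glass = ln(213/178)/(2π×0.0482×15.2) = 0.039 K/W
R_outer film = 1/(h_o·2πr_oL) = 1/(23.3×2π×0.213×15.2) = 0.00211 K/W
R_total = 0.1618 K/W
Q = ΔT/R_total = 103/0.1618

Q ≈ 637 W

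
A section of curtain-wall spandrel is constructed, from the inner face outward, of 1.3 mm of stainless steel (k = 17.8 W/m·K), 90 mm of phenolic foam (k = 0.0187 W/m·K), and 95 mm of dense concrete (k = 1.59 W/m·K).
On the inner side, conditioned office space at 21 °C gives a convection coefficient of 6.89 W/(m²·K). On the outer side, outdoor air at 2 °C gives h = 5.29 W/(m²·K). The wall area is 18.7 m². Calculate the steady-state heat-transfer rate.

Q ≈ 68.2 W

Using the resistance-network approach (series):
R_inner film = 1/(h_i·A) = 1/(6.89×18.7) = 0.007761 K/W
R_stainless steel = L/(kA) = 0.0013/(17.8×18.7) = 3.906×10^-6 K/W
R_phenolic foam = L/(kA) = 0.09/(0.0187×18.7) = 0.2574 K/W
R_dense concrete = L/(kA) = 0.095/(1.59×18.7) = 0.003195 K/W
R_outer film = 1/(h_o·A) = 1/(5.29×18.7) = 0.01011 K/W
R_total = 0.2784 K/W
Q = ΔT / R_total = 19 / 0.2784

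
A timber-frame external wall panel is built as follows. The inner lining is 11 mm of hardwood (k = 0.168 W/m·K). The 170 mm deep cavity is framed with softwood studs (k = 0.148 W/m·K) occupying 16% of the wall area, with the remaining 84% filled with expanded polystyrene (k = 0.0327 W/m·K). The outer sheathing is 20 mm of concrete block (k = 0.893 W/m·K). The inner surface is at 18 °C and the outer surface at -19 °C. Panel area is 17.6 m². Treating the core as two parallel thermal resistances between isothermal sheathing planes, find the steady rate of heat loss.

Q ≈ 191 W

Sheathing layers in series; stud and cavity paths in parallel between them.
R_inner = 0.011/(0.168×17.6) = 0.00372 K/W
R_stud  = 0.17/(0.148×0.16×17.6) = 0.4079 K/W
R_cav   = 0.17/(0.0327×0.84×17.6) = 0.3516 K/W
1/R_core = 1/R_stud + 1/R_cav → R_core = 0.1888 K/W
R_outer = 0.02/(0.893×17.6) = 0.001273 K/W
R_total = 0.1938 K/W
Q = ΔT/R_total = 37/0.1938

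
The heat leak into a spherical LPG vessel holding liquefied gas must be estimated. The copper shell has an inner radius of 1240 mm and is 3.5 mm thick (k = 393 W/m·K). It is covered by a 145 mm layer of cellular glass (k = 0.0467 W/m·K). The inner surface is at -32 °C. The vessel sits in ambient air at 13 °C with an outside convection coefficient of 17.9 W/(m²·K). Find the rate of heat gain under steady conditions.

Radial (spherical) resistances in series:
R_copper shell = (1/1.24 − 1/1.2435)/(4π×393) = 4.596×10^-7 K/W
R_cellular glass = (1/1.2435 − 1/1.3885)/(4π×0.0467) = 0.1431 K/W
R_outer film = 1/(h·4πr_o²) = 1/(17.9×4π×1.3885²) = 0.002306 K/W
R_total = 0.1454 K/W
Q = ΔT/R_total = 45/0.1454

Q ≈ 309 W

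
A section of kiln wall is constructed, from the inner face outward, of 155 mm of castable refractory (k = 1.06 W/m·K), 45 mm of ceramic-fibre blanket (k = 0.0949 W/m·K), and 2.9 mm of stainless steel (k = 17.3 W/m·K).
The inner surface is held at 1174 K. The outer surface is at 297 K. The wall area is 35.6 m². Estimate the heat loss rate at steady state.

Treating each layer as a thermal resistance in series:
R_castable refractory = L/(kA) = 0.155/(1.06×35.6) = 0.004107 K/W
R_ceramic-fibre blanket = L/(kA) = 0.045/(0.0949×35.6) = 0.01332 K/W
R_stainless steel = L/(kA) = 0.0029/(17.3×35.6) = 4.709×10^-6 K/W
R_total = 0.01743 K/W
Q = ΔT / R_total = 877 / 0.01743

Q ≈ 50300 W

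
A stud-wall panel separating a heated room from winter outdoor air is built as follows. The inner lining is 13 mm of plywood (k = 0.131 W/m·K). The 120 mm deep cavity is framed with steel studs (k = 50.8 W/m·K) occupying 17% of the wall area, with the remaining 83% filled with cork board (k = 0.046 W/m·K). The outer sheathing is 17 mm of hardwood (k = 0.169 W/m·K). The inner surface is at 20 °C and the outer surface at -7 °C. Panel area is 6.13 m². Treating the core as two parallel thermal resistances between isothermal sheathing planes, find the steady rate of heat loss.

Q ≈ 775 W

Sheathing layers in series; stud and cavity paths in parallel between them.
R_inner = 0.013/(0.131×6.13) = 0.01619 K/W
R_stud  = 0.12/(50.8×0.17×6.13) = 0.002267 K/W
R_cav   = 0.12/(0.046×0.83×6.13) = 0.5127 K/W
1/R_core = 1/R_stud + 1/R_cav → R_core = 0.002257 K/W
R_outer = 0.017/(0.169×6.13) = 0.01641 K/W
R_total = 0.03486 K/W
Q = ΔT/R_total = 27/0.03486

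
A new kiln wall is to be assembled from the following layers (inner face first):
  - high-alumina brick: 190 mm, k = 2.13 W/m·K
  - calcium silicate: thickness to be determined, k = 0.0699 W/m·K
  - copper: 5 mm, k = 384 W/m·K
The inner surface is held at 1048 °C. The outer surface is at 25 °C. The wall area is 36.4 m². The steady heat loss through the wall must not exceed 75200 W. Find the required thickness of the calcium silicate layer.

Using the resistance-network approach (series):
R_high-alumina brick = L/(kA) = 0.19/(2.13×36.4) = 0.002451 K/W
R_copper = L/(kA) = 0.005/(384×36.4) = 3.577×10^-7 K/W
Sum of the known resistances R_other = 0.002451 K/W
Required total resistance R_tot = ΔT/Q_allow = 1023/75200 = 0.0136 K/W
R_calcium silicate = R_tot − R_other = 0.01115 K/W
L = R·k·A = 0.01115×0.0699×36.4

L ≈ 28.4 mm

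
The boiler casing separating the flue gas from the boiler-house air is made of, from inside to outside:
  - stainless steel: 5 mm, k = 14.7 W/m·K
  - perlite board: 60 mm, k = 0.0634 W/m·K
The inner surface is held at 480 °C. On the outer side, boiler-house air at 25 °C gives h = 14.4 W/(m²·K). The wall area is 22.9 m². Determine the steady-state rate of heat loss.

Q ≈ 10300 W

Model the wall as resistances in series:
R_stainless steel = L/(kA) = 0.005/(14.7×22.9) = 1.485×10^-5 K/W
R_perlite board = L/(kA) = 0.06/(0.0634×22.9) = 0.04133 K/W
R_outer film = 1/(h_o·A) = 1/(14.4×22.9) = 0.003033 K/W
R_total = 0.04437 K/W
Q = ΔT / R_total = 455 / 0.04437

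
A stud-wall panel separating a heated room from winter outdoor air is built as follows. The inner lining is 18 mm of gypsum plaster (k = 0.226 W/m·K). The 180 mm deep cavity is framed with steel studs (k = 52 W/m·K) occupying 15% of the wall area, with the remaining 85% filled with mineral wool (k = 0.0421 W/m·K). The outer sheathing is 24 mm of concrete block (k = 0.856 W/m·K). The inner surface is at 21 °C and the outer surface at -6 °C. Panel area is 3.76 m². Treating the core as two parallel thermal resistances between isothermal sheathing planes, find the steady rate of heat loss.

Sheathing layers in series; stud and cavity paths in parallel between them.
R_inner = 0.018/(0.226×3.76) = 0.02118 K/W
R_stud  = 0.18/(52×0.15×3.76) = 0.006137 K/W
R_cav   = 0.18/(0.0421×0.85×3.76) = 1.338 K/W
1/R_core = 1/R_stud + 1/R_cav → R_core = 0.006109 K/W
R_outer = 0.024/(0.856×3.76) = 0.007457 K/W
R_total = 0.03475 K/W
Q = ΔT/R_total = 27/0.03475

Q ≈ 777 W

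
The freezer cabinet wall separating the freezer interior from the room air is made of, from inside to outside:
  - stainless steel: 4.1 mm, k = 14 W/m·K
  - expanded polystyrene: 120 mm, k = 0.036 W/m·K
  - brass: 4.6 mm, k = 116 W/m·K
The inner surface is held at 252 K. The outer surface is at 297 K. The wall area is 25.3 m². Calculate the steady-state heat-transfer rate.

Series thermal resistances:
R_stainless steel = L/(kA) = 0.0041/(14×25.3) = 1.158×10^-5 K/W
R_expanded polystyrene = L/(kA) = 0.12/(0.036×25.3) = 0.1318 K/W
R_brass = L/(kA) = 0.0046/(116×25.3) = 1.567×10^-6 K/W
R_total = 0.1318 K/W
Q = ΔT / R_total = 45 / 0.1318

Q ≈ 342 W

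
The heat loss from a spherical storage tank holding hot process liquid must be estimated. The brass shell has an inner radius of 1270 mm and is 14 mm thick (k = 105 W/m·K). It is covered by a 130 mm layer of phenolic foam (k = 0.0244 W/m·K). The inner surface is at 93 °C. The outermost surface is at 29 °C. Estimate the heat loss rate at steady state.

Q ≈ 274 W

Radial (spherical) resistances in series:
R_brass shell = (1/1.27 − 1/1.284)/(4π×105) = 6.507×10^-6 K/W
R_phenolic foam = (1/1.284 − 1/1.414)/(4π×0.0244) = 0.2335 K/W
R_total = 0.2335 K/W
Q = ΔT/R_total = 64/0.2335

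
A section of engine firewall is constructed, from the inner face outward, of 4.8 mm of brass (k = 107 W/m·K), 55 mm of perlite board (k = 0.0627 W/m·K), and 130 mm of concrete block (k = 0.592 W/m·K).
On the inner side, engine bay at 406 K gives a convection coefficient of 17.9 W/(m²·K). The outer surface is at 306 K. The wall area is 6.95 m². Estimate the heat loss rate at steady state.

Q ≈ 603 W

Using the resistance-network approach (series):
R_inner film = 1/(h_i·A) = 1/(17.9×6.95) = 0.008038 K/W
R_brass = L/(kA) = 0.0048/(107×6.95) = 6.455×10^-6 K/W
R_perlite board = L/(kA) = 0.055/(0.0627×6.95) = 0.1262 K/W
R_concrete block = L/(kA) = 0.13/(0.592×6.95) = 0.0316 K/W
R_total = 0.1659 K/W
Q = ΔT / R_total = 100 / 0.1659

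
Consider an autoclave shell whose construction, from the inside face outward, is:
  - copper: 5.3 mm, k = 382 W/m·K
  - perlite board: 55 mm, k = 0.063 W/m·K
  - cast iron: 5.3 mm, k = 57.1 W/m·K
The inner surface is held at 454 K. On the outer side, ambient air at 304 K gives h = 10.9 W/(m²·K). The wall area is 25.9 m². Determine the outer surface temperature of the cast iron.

T ≈ 318 K

Using the resistance-network approach (series):
R_copper = L/(kA) = 0.0053/(382×25.9) = 5.357×10^-7 K/W
R_perlite board = L/(kA) = 0.055/(0.063×25.9) = 0.03371 K/W
R_cast iron = L/(kA) = 0.0053/(57.1×25.9) = 3.584×10^-6 K/W
R_outer film = 1/(h_o·A) = 1/(10.9×25.9) = 0.003542 K/W
R_total = 0.03725 K/W;  Q = ΔT/R_total = 150/0.03725 = 4026 W
T_interface = T_inner − Q·ΣR(inner→interface) = 454 − 4030×0.03371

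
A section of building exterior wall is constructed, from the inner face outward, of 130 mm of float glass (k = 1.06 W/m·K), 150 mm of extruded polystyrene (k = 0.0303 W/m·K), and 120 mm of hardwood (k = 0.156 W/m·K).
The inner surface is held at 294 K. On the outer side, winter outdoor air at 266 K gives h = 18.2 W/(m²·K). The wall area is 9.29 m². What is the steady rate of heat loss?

Q ≈ 44.1 W

Using the resistance-network approach (series):
R_float glass = L/(kA) = 0.13/(1.06×9.29) = 0.0132 K/W
R_extruded polystyrene = L/(kA) = 0.15/(0.0303×9.29) = 0.5329 K/W
R_hardwood = L/(kA) = 0.12/(0.156×9.29) = 0.0828 K/W
R_outer film = 1/(h_o·A) = 1/(18.2×9.29) = 0.005914 K/W
R_total = 0.6348 K/W
Q = ΔT / R_total = 28 / 0.6348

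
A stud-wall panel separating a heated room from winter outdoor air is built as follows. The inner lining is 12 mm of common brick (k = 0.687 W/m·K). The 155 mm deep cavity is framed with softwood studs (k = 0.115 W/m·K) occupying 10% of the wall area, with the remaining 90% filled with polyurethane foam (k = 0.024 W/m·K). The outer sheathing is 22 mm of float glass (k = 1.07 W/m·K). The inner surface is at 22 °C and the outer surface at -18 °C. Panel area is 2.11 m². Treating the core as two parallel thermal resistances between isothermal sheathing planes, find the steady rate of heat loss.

Sheathing layers in series; stud and cavity paths in parallel between them.
R_inner = 0.012/(0.687×2.11) = 0.008278 K/W
R_stud  = 0.155/(0.115×0.1×2.11) = 6.388 K/W
R_cav   = 0.155/(0.024×0.9×2.11) = 3.401 K/W
1/R_core = 1/R_stud + 1/R_cav → R_core = 2.219 K/W
R_outer = 0.022/(1.07×2.11) = 0.009744 K/W
R_total = 2.237 K/W
Q = ΔT/R_total = 40/2.237

Q ≈ 17.9 W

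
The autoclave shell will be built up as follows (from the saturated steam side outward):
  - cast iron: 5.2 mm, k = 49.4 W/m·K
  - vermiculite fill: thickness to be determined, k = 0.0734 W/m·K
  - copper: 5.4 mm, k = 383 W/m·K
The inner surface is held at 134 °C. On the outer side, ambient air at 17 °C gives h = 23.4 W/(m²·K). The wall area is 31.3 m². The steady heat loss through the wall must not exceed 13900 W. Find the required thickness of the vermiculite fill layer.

Thermal resistances in series:
R_cast iron = L/(kA) = 0.0052/(49.4×31.3) = 3.363×10^-6 K/W
R_copper = L/(kA) = 0.0054/(383×31.3) = 4.505×10^-7 K/W
R_outer film = 1/(h_o·A) = 1/(23.4×31.3) = 0.001365 K/W
Sum of the known resistances R_other = 0.001369 K/W
Required total resistance R_tot = ΔT/Q_allow = 117/13900 = 0.008417 K/W
R_vermiculite fill = R_tot − R_other = 0.007048 K/W
L = R·k·A = 0.007048×0.0734×31.3

L ≈ 16.2 mm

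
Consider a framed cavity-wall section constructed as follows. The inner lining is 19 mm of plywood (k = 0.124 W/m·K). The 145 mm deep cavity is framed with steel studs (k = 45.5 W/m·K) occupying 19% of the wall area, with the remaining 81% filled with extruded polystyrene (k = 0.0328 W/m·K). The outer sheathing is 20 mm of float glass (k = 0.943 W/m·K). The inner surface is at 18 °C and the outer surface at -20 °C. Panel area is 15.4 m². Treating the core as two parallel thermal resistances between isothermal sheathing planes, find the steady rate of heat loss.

Sheathing layers in series; stud and cavity paths in parallel between them.
R_inner = 0.019/(0.124×15.4) = 0.00995 K/W
R_stud  = 0.145/(45.5×0.19×15.4) = 0.001089 K/W
R_cav   = 0.145/(0.0328×0.81×15.4) = 0.3544 K/W
1/R_core = 1/R_stud + 1/R_cav → R_core = 0.001086 K/W
R_outer = 0.02/(0.943×15.4) = 0.001377 K/W
R_total = 0.01241 K/W
Q = ΔT/R_total = 38/0.01241

Q ≈ 3060 W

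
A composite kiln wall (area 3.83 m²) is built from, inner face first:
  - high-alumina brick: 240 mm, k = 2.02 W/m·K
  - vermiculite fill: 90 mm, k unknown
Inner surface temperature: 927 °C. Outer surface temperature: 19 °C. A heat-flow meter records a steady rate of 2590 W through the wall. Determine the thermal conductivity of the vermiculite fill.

k ≈ 0.0735 W/(m·K)

Series thermal resistances:
R_high-alumina brick = L/(kA) = 0.24/(2.02×3.83) = 0.03102 K/W
Sum of known resistances R_other = 0.03102 K/W
Total R = ΔT/Q = 908/2590 = 0.3506 K/W
R_vermiculite fill = R_total − R_other = 0.3196 K/W
k = L/(R·A) = 0.09/(0.3196×3.83)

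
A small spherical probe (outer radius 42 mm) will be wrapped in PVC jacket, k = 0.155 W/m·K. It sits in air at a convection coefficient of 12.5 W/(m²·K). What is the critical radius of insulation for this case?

For a sphere r_cr = 2k/h = 2×0.155/12.5
r_cr = 24.8 mm; since the bare radius (42 mm) is above r_cr, any added insulation will reduce heat loss.

r_cr ≈ 24.8 mm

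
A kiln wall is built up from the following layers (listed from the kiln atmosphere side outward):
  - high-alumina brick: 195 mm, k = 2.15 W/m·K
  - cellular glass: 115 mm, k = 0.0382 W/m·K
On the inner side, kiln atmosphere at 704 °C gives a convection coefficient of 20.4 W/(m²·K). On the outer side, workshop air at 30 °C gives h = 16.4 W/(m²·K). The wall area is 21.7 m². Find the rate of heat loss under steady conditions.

Q ≈ 4550 W

Model the wall as resistances in series:
R_inner film = 1/(h_i·A) = 1/(20.4×21.7) = 0.002259 K/W
R_high-alumina brick = L/(kA) = 0.195/(2.15×21.7) = 0.00418 K/W
R_cellular glass = L/(kA) = 0.115/(0.0382×21.7) = 0.1387 K/W
R_outer film = 1/(h_o·A) = 1/(16.4×21.7) = 0.00281 K/W
R_total = 0.148 K/W
Q = ΔT / R_total = 674 / 0.148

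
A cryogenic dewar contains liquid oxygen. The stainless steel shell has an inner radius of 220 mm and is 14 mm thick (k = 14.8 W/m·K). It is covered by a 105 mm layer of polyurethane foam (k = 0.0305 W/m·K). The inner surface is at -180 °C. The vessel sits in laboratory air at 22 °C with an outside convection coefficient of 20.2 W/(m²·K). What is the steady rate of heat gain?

Each spherical layer contributes R = (1/r_i − 1/r_o)/(4πk):
R_stainless steel shell = (1/0.22 − 1/0.234)/(4π×14.8) = 0.001462 K/W
R_polyurethane foam = (1/0.234 − 1/0.339)/(4π×0.0305) = 3.454 K/W
R_outer film = 1/(h·4πr_o²) = 1/(20.2×4π×0.339²) = 0.03428 K/W
R_total = 3.489 K/W
Q = ΔT/R_total = 202/3.489

Q ≈ 57.9 W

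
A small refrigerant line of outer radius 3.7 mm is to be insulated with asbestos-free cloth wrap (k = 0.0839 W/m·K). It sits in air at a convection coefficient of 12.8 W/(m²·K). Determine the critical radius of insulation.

r_cr ≈ 6.55 mm

For a cylinder r_cr = k/h = 0.0839/12.8
r_cr = 6.55 mm; since the bare radius (3.7 mm) is below r_cr, adding a thin layer of insulation will *increase* heat loss.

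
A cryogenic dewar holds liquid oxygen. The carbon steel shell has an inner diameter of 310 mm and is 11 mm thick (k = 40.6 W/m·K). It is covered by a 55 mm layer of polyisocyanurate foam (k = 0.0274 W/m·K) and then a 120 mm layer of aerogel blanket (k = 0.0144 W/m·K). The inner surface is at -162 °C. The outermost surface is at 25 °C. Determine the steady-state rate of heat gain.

Q ≈ 14.2 W

For a spherical shell R = (1/r₁ − 1/r₂)/(4πk); film R = 1/(h·4πr²). In series:
R_carbon steel shell = (1/0.155 − 1/0.166)/(4π×40.6) = 8.379×10^-4 K/W
R_polyisocyanurate foam = (1/0.166 − 1/0.221)/(4π×0.0274) = 4.354 K/W
R_aerogel blanket = (1/0.221 − 1/0.341)/(4π×0.0144) = 8.8 K/W
R_total = 13.15 K/W
Q = ΔT/R_total = 187/13.15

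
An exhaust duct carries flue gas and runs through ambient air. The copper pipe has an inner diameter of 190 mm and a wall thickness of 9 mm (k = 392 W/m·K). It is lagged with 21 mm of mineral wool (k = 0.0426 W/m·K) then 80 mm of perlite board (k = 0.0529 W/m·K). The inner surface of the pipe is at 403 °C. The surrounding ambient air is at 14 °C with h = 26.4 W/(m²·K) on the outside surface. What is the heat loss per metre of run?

For a radial system each layer contributes R = ln(r_out/r_in)/(2πkL); films add R = 1/(hA).
R_copper pipe wall = ln(104/95)/(2π×392×1) = 3.675×10^-5 K/W
R_mineral wool = ln(125/104)/(2π×0.0426×1) = 0.6871 K/W
R_perlite board = ln(205/125)/(2π×0.0529×1) = 1.488 K/W
R_outer film = 1/(h_o·2πr_oL) = 1/(26.4×2π×0.205×1) = 0.02941 K/W
R_total = 2.205 K/W
Q = ΔT/R_total = 389/2.205

q′ ≈ 176 W/m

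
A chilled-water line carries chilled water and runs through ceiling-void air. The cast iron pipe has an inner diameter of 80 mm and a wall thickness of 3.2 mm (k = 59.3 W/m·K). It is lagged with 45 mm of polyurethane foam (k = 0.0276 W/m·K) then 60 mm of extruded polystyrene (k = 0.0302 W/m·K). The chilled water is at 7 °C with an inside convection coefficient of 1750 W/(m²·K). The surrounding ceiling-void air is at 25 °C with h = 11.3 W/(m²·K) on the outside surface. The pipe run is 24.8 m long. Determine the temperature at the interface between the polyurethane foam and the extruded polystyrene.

T ≈ 17.7 °C

For a radial system each layer contributes R = ln(r_out/r_in)/(2πkL); films add R = 1/(hA).
R_inner film = 1/(h_i·2πr₁L) = 1/(1750×2π×0.04×24.8) = 9.168×10^-5 K/W
R_cast iron pipe wall = ln(43.2/40)/(2π×59.3×24.8) = 8.329×10^-6 K/W
R_polyurethane foam = ln(88.2/43.2)/(2π×0.0276×24.8) = 0.166 K/W
R_extruded polystyrene = ln(148.2/88.2)/(2π×0.0302×24.8) = 0.1103 K/W
R_outer film = 1/(h_o·2πr_oL) = 1/(11.3×2π×0.1482×24.8) = 0.003832 K/W
R_total = 0.2802 K/W
Q = ΔT/R_total = 18/0.2802
Q = 64.2 W
T_interface = T_inner + Q·ΣR(inner→interface) = 7 + 64.2×0.1661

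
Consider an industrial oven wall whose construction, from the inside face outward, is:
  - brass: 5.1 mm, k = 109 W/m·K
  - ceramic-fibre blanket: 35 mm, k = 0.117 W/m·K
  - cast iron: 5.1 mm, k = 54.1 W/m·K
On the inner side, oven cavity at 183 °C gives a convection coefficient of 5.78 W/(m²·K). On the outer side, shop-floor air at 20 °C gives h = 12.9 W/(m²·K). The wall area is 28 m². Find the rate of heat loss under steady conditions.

Q ≈ 8300 W

Thermal resistances in series:
R_inner film = 1/(h_i·A) = 1/(5.78×28) = 0.006179 K/W
R_brass = L/(kA) = 0.0051/(109×28) = 1.671×10^-6 K/W
R_ceramic-fibre blanket = L/(kA) = 0.035/(0.117×28) = 0.01068 K/W
R_cast iron = L/(kA) = 0.0051/(54.1×28) = 3.367×10^-6 K/W
R_outer film = 1/(h_o·A) = 1/(12.9×28) = 0.002769 K/W
R_total = 0.01964 K/W
Q = ΔT / R_total = 163 / 0.01964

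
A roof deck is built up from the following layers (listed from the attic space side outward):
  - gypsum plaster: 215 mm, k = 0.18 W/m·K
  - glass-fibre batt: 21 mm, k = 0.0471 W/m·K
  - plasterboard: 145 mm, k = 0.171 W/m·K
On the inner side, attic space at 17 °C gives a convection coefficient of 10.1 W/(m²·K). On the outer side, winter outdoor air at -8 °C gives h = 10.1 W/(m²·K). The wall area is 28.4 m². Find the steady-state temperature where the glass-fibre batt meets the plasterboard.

Using the resistance-network approach (series):
R_inner film = 1/(h_i·A) = 1/(10.1×28.4) = 0.003486 K/W
R_gypsum plaster = L/(kA) = 0.215/(0.18×28.4) = 0.04206 K/W
R_glass-fibre batt = L/(kA) = 0.021/(0.0471×28.4) = 0.0157 K/W
R_plasterboard = L/(kA) = 0.145/(0.171×28.4) = 0.02986 K/W
R_outer film = 1/(h_o·A) = 1/(10.1×28.4) = 0.003486 K/W
R_total = 0.09459 K/W;  Q = ΔT/R_total = 25/0.09459 = 264.3 W
T_interface = T_inner − Q·ΣR(inner→interface) = 17 − 264×0.06124

T ≈ 0.813 °C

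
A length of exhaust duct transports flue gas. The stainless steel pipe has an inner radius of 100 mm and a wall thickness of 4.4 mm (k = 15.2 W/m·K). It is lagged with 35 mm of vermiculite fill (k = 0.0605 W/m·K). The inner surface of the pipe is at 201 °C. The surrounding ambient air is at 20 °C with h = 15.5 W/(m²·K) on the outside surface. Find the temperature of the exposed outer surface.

Cylindrical conduction, so R = ln(r₂/r₁)/(2πkL) per layer, in series:
R_stainless steel pipe wall = ln(104.4/100)/(2π×15.2×1) = 4.509×10^-4 K/W
R_vermiculite fill = ln(139.4/104.4)/(2π×0.0605×1) = 0.7606 K/W
R_outer film = 1/(h_o·2πr_oL) = 1/(15.5×2π×0.1394×1) = 0.07366 K/W
R_total = 0.8347 K/W
Q = ΔT/R_total = 181/0.8347
Q = 217 W/m
T_interface = T_inner − Q·ΣR(inner→interface) = 201 − 217×0.761

T ≈ 36 °C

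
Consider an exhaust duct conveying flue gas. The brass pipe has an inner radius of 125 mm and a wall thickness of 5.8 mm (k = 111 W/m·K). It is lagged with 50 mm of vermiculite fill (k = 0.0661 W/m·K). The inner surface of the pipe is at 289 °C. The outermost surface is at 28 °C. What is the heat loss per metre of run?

q′ ≈ 335 W/m

Per-layer cylindrical resistances, series-summed:
R_brass pipe wall = ln(130.8/125)/(2π×111×1) = 6.503×10^-5 K/W
R_vermiculite fill = ln(180.8/130.8)/(2π×0.0661×1) = 0.7795 K/W
R_total = 0.7795 K/W
Q = ΔT/R_total = 261/0.7795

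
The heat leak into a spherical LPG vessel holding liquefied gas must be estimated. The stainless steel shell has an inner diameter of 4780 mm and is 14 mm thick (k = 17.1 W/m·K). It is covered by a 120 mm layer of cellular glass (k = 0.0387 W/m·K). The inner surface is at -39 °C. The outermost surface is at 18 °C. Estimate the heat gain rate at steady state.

Q ≈ 1400 W

Spherical conduction: R = (1/r_in − 1/r_out)/(4πk) per layer; series-sum.
R_stainless steel shell = (1/2.39 − 1/2.404)/(4π×17.1) = 1.134×10^-5 K/W
R_cellular glass = (1/2.404 − 1/2.524)/(4π×0.0387) = 0.04067 K/W
R_total = 0.04068 K/W
Q = ΔT/R_total = 57/0.04068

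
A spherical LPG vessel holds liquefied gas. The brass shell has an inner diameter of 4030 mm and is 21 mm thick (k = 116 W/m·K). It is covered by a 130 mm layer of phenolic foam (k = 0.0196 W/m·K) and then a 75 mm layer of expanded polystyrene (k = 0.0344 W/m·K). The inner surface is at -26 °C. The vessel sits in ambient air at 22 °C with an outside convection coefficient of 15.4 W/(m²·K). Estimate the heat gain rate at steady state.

Radial (spherical) resistances in series:
R_brass shell = (1/2.015 − 1/2.036)/(4π×116) = 3.512×10^-6 K/W
R_phenolic foam = (1/2.036 − 1/2.166)/(4π×0.0196) = 0.1197 K/W
R_expanded polystyrene = (1/2.166 − 1/2.241)/(4π×0.0344) = 0.03574 K/W
R_outer film = 1/(h·4πr_o²) = 1/(15.4×4π×2.241²) = 0.001029 K/W
R_total = 0.1565 K/W
Q = ΔT/R_total = 48/0.1565

Q ≈ 307 W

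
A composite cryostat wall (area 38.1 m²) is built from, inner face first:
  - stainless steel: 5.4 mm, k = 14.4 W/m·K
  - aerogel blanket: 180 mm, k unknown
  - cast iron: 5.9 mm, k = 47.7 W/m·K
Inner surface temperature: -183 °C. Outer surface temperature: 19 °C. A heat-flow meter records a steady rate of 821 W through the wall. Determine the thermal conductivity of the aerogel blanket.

Model the wall as resistances in series:
R_stainless steel = L/(kA) = 0.0054/(14.4×38.1) = 9.843×10^-6 K/W
R_cast iron = L/(kA) = 0.0059/(47.7×38.1) = 3.246×10^-6 K/W
Sum of known resistances R_other = 1.309×10^-5 K/W
Total R = ΔT/Q = 202/821 = 0.246 K/W
R_aerogel blanket = R_total − R_other = 0.246 K/W
k = L/(R·A) = 0.18/(0.246×38.1)

k ≈ 0.0192 W/(m·K)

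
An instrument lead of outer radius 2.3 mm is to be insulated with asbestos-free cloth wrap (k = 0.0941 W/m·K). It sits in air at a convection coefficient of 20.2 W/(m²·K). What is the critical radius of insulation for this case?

r_cr ≈ 4.66 mm

For a cylinder r_cr = k/h = 0.0941/20.2
r_cr = 4.66 mm; since the bare radius (2.3 mm) is below r_cr, adding a thin layer of insulation will *increase* heat loss.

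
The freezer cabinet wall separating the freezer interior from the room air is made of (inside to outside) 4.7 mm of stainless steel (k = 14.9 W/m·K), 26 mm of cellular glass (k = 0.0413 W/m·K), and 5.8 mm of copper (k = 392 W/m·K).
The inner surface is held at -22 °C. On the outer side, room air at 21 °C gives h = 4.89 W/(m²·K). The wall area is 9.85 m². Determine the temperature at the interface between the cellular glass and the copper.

T ≈ 10.5 °C

Using the resistance-network approach (series):
R_stainless steel = L/(kA) = 0.0047/(14.9×9.85) = 3.202×10^-5 K/W
R_cellular glass = L/(kA) = 0.026/(0.0413×9.85) = 0.06391 K/W
R_copper = L/(kA) = 0.0058/(392×9.85) = 1.502×10^-6 K/W
R_outer film = 1/(h_o·A) = 1/(4.89×9.85) = 0.02076 K/W
R_total = 0.08471 K/W;  Q = ΔT/R_total = 43/0.08471 = 507.6 W
T_interface = T_inner + Q·ΣR(inner→interface) = -22 + 508×0.06394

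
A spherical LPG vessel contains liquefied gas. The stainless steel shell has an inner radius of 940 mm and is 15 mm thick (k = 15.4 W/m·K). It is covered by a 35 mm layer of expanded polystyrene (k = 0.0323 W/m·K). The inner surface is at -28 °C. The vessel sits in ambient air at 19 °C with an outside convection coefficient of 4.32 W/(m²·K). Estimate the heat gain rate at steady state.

Q ≈ 427 W

For a spherical shell R = (1/r₁ − 1/r₂)/(4πk); film R = 1/(h·4πr²). In series:
R_stainless steel shell = (1/0.94 − 1/0.955)/(4π×15.4) = 8.634×10^-5 K/W
R_expanded polystyrene = (1/0.955 − 1/0.99)/(4π×0.0323) = 0.0912 K/W
R_outer film = 1/(h·4πr_o²) = 1/(4.32×4π×0.99²) = 0.01879 K/W
R_total = 0.1101 K/W
Q = ΔT/R_total = 47/0.1101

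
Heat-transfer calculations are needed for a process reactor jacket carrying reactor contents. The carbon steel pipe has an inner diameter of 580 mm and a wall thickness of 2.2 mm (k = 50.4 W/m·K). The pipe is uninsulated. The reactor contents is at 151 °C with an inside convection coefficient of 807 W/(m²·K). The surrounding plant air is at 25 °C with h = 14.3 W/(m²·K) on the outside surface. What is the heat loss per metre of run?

q′ ≈ 3250 W/m

Per-layer cylindrical resistances, series-summed:
R_inner film = 1/(h_i·2πr₁L) = 1/(807×2π×0.29×1) = 6.801×10^-4 K/W
R_carbon steel pipe wall = ln(292.2/290)/(2π×50.4×1) = 2.387×10^-5 K/W
R_outer film = 1/(h_o·2πr_oL) = 1/(14.3×2π×0.2922×1) = 0.03809 K/W
R_total = 0.03879 K/W
Q = ΔT/R_total = 126/0.03879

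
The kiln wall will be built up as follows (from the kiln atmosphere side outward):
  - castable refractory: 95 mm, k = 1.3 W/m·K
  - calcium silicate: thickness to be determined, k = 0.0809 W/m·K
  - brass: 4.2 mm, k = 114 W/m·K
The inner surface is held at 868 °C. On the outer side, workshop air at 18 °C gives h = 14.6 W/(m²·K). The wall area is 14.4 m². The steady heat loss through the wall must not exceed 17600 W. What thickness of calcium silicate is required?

Using the resistance-network approach (series):
R_castable refractory = L/(kA) = 0.095/(1.3×14.4) = 0.005075 K/W
R_brass = L/(kA) = 0.0042/(114×14.4) = 2.558×10^-6 K/W
R_outer film = 1/(h_o·A) = 1/(14.6×14.4) = 0.004756 K/W
Sum of the known resistances R_other = 0.009834 K/W
Required total resistance R_tot = ΔT/Q_allow = 850/17600 = 0.0483 K/W
R_calcium silicate = R_tot − R_other = 0.03846 K/W
L = R·k·A = 0.03846×0.0809×14.4

L ≈ 44.8 mm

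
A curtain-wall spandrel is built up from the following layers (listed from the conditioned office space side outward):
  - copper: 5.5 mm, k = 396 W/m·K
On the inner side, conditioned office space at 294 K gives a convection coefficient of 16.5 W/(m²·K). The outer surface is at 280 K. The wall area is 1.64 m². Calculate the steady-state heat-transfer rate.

Model the wall as resistances in series:
R_inner film = 1/(h_i·A) = 1/(16.5×1.64) = 0.03695 K/W
R_copper = L/(kA) = 0.0055/(396×1.64) = 8.469×10^-6 K/W
R_total = 0.03696 K/W
Q = ΔT / R_total = 14 / 0.03696

Q ≈ 379 W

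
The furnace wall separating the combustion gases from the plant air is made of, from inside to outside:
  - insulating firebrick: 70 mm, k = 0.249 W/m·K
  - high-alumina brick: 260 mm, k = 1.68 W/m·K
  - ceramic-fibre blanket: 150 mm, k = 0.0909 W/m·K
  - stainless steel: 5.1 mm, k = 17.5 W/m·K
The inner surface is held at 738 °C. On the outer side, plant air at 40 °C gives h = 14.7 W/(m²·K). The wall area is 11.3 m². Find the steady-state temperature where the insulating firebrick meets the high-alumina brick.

Treating each layer as a thermal resistance in series:
R_insulating firebrick = L/(kA) = 0.07/(0.249×11.3) = 0.02488 K/W
R_high-alumina brick = L/(kA) = 0.26/(1.68×11.3) = 0.0137 K/W
R_ceramic-fibre blanket = L/(kA) = 0.15/(0.0909×11.3) = 0.146 K/W
R_stainless steel = L/(kA) = 0.0051/(17.5×11.3) = 2.579×10^-5 K/W
R_outer film = 1/(h_o·A) = 1/(14.7×11.3) = 0.00602 K/W
R_total = 0.1907 K/W;  Q = ΔT/R_total = 698/0.1907 = 3661 W
T_interface = T_inner − Q·ΣR(inner→interface) = 738 − 3660×0.02488

T ≈ 647 °C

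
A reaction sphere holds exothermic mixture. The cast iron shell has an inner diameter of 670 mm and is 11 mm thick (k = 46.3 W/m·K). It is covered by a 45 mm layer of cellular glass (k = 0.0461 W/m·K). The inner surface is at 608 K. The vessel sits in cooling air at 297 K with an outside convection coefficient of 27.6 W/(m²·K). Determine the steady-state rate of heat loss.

For a spherical shell R = (1/r₁ − 1/r₂)/(4πk); film R = 1/(h·4πr²). In series:
R_cast iron shell = (1/0.335 − 1/0.346)/(4π×46.3) = 1.631×10^-4 K/W
R_cellular glass = (1/0.346 − 1/0.391)/(4π×0.0461) = 0.5742 K/W
R_outer film = 1/(h·4πr_o²) = 1/(27.6×4π×0.391²) = 0.01886 K/W
R_total = 0.5932 K/W
Q = ΔT/R_total = 311/0.5932

Q ≈ 524 W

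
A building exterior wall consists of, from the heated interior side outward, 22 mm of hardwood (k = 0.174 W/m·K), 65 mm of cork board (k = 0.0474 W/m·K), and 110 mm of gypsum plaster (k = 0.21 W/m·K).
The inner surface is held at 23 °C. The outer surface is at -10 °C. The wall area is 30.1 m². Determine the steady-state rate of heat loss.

Q ≈ 491 W

Model the wall as resistances in series:
R_hardwood = L/(kA) = 0.022/(0.174×30.1) = 0.004201 K/W
R_cork board = L/(kA) = 0.065/(0.0474×30.1) = 0.04556 K/W
R_gypsum plaster = L/(kA) = 0.11/(0.21×30.1) = 0.0174 K/W
R_total = 0.06716 K/W
Q = ΔT / R_total = 33 / 0.06716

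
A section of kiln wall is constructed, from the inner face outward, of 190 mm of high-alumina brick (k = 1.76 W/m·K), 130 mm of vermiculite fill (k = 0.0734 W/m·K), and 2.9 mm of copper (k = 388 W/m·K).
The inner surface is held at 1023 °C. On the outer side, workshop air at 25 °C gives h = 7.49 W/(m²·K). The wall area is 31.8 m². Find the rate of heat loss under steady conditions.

Thermal resistances in series:
R_high-alumina brick = L/(kA) = 0.19/(1.76×31.8) = 0.003395 K/W
R_vermiculite fill = L/(kA) = 0.13/(0.0734×31.8) = 0.0557 K/W
R_copper = L/(kA) = 0.0029/(388×31.8) = 2.35×10^-7 K/W
R_outer film = 1/(h_o·A) = 1/(7.49×31.8) = 0.004198 K/W
R_total = 0.06329 K/W
Q = ΔT / R_total = 998 / 0.06329

Q ≈ 15800 W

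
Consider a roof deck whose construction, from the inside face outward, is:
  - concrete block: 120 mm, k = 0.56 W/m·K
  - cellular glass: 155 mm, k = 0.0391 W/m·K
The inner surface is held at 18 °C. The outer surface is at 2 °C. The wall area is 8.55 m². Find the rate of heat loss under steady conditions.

Using the resistance-network approach (series):
R_concrete block = L/(kA) = 0.12/(0.56×8.55) = 0.02506 K/W
R_cellular glass = L/(kA) = 0.155/(0.0391×8.55) = 0.4636 K/W
R_total = 0.4887 K/W
Q = ΔT / R_total = 16 / 0.4887

Q ≈ 32.7 W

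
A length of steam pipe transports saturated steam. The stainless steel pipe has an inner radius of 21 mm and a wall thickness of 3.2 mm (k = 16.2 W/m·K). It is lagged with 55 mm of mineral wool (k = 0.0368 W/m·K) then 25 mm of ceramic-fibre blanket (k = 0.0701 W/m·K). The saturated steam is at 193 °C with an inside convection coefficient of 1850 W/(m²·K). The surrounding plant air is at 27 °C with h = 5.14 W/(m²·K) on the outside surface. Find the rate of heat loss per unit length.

q′ ≈ 27.4 W/m

For a radial system each layer contributes R = ln(r_out/r_in)/(2πkL); films add R = 1/(hA).
R_inner film = 1/(h_i·2πr₁L) = 1/(1850×2π×0.021×1) = 0.004097 K/W
R_stainless steel pipe wall = ln(24.2/21)/(2π×16.2×1) = 0.001393 K/W
R_mineral wool = ln(79.2/24.2)/(2π×0.0368×1) = 5.128 K/W
R_ceramic-fibre blanket = ln(104.2/79.2)/(2π×0.0701×1) = 0.6229 K/W
R_outer film = 1/(h_o·2πr_oL) = 1/(5.14×2π×0.1042×1) = 0.2972 K/W
R_total = 6.053 K/W
Q = ΔT/R_total = 166/6.053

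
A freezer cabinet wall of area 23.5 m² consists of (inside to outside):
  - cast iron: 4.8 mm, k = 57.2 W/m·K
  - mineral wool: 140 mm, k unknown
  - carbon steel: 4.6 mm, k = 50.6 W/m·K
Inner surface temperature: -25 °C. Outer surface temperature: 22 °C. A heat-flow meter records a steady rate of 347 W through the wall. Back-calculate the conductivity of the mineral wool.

Thermal resistances in series:
R_cast iron = L/(kA) = 0.0048/(57.2×23.5) = 3.571×10^-6 K/W
R_carbon steel = L/(kA) = 0.0046/(50.6×23.5) = 3.868×10^-6 K/W
Sum of known resistances R_other = 7.439×10^-6 K/W
Total R = ΔT/Q = 47/347 = 0.1354 K/W
R_mineral wool = R_total − R_other = 0.1354 K/W
k = L/(R·A) = 0.14/(0.1354×23.5)

k ≈ 0.044 W/(m·K)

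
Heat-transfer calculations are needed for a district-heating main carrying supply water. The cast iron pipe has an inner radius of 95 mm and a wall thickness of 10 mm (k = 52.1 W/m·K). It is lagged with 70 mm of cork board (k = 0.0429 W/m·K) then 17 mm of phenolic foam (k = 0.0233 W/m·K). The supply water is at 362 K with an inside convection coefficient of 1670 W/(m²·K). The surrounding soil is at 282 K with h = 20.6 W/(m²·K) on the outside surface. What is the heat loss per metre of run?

Radial resistances (cylindrical: R_cond = ln(r_o/r_i)/(2πkL), R_conv = 1/(h·2πrL)):
R_inner film = 1/(h_i·2πr₁L) = 1/(1670×2π×0.095×1) = 0.001003 K/W
R_cast iron pipe wall = ln(105/95)/(2π×52.1×1) = 3.057×10^-4 K/W
R_cork board = ln(175/105)/(2π×0.0429×1) = 1.895 K/W
R_phenolic foam = ln(192/175)/(2π×0.0233×1) = 0.6333 K/W
R_outer film = 1/(h_o·2πr_oL) = 1/(20.6×2π×0.192×1) = 0.04024 K/W
R_total = 2.57 K/W
Q = ΔT/R_total = 80/2.57

q′ ≈ 31.1 W/m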